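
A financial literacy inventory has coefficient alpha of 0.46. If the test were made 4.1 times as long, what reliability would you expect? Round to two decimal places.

r_new = 4.1·0.46 / [1 + (4.1 − 1)·0.46]
r_new = 1.8860 / 2.4260 ≈ 0.7774

0.78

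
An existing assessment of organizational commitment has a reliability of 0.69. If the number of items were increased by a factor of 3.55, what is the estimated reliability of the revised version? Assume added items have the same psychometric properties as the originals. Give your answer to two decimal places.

0.89

By Spearman-Brown, r_new = n r / (1 + (n − 1) r).
r_new = (3.55 × 0.69) / (1 + (3.55 − 1) × 0.69)
     = 2.4495 / 2.7595 = 0.8877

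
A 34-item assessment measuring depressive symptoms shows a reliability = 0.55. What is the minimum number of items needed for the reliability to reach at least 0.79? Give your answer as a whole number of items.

105

Spearman-Brown solved for the length factor n:
n = r_target (1 − r_old) / [ r_old (1 − r_target) ]
n = 0.79(1 − 0.55) / [0.55(1 − 0.79)]
  = 0.3555 / 0.1155 = 3.0779
So the test needs 3.0779 × 34 ≈ 104.65 items; rounding up, 105.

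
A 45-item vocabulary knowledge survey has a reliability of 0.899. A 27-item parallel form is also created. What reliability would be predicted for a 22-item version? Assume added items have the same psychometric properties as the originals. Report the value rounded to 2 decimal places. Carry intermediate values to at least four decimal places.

The 27-item form is not needed; work directly from the 45-item form with n = 22/45 = 0.4889.
r_{22} = n·r / (1 + (n − 1)·r) = 0.4395 / 0.5405 ≈ 0.8131

0.81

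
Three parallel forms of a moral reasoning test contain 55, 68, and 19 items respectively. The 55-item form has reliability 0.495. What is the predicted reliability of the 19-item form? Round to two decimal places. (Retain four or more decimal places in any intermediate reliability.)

The 68-item form is not needed; work directly from the 55-item form with n = 19/55 = 0.3455.
r_{19} = n·r / (1 + (n − 1)·r) = 0.1710 / 0.6760 ≈ 0.2530

0.25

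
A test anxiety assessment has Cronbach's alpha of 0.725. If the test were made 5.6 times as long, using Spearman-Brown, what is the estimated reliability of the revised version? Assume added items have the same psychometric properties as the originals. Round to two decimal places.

r_new = (5.6 × 0.725) / (1 + (5.6 − 1) × 0.725)
r_new = 4.0600 / 4.3350 ≈ 0.9366

0.94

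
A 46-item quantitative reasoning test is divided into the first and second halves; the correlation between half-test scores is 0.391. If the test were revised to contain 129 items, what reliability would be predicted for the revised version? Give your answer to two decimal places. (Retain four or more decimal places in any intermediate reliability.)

First correct the split-half correlation to full-test reliability: r_full = 2 × 0.391 / (1 + 0.391) ≈ 0.5622
Length factor from 46 to 129 items: n = 129/46 = 2.8043
r_new = n·r_full / (1 + (n − 1)·r_full) = 1.5766 / 2.0144 ≈ 0.7827

0.78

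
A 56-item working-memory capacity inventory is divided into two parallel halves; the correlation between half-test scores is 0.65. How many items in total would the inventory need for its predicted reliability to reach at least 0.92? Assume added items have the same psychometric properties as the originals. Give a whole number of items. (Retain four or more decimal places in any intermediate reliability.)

r_full = 2(0.65)/(1 + 0.65) = 0.7879
n = r_tgt(1 − r_full) / [r_full(1 − r_tgt)] = 0.92 × 0.2121 / (0.7879 × 0.08) ≈ 3.0958
Items = 3.0958 × 56 ≈ 173.36 → 174

174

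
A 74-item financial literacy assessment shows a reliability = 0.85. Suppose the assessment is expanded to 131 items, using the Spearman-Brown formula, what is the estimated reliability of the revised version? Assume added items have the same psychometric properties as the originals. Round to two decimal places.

0.91

Length ratio n = 131/74 = 1.7703
r_new = 1.7703·0.85 / [1 + (1.7703 − 1)·0.85]
     = 1.5048 / 1.6548 = 0.9094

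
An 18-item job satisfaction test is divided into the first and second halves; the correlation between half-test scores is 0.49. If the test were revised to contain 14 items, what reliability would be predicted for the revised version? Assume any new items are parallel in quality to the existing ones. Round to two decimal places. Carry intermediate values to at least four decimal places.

0.60

Full-test reliability from the split-half r: r_full = 2(0.49)/(1 + 0.49) = 0.6577
Length factor from 18 to 14 items: n = 14/18 = 0.7778
r_new = n·r_full / (1 + (n − 1)·r_full) = 0.5116 / 0.8539 ≈ 0.5991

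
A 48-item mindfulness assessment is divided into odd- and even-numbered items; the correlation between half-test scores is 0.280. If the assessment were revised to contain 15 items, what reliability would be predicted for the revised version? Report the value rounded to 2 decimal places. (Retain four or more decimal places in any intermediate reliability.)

0.20

First correct the split-half correlation to full-test reliability: r_full = 2 × 0.280 / (1 + 0.280) ≈ 0.4375
Then adjust to 15 items: n = 15/48 = 0.3125
r_new = n·r_full / (1 + (n − 1)·r_full) = 0.1367 / 0.6992 ≈ 0.1955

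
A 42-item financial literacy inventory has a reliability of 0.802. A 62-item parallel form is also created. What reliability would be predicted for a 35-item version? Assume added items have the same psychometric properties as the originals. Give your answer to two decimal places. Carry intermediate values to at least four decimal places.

Only the ratio of lengths matters: n = 35/42 = 0.8333
r_{35} = n·r / (1 + (n − 1)·r) = 0.6683 / 0.8663 ≈ 0.7714

0.77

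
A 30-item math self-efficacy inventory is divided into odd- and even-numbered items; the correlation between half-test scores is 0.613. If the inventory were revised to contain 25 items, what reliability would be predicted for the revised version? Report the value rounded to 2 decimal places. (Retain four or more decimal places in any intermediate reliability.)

0.73

Spearman-Brown correction (n = 2): r_full = 2·0.613/(1 + 0.613) = 0.7601
Then adjust to 25 items: n = 25/30 = 0.8333
r_new = n·r_full / (1 + (n − 1)·r_full) = 0.6334 / 0.8733 ≈ 0.7253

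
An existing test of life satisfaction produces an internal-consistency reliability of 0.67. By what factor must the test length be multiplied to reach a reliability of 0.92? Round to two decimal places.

5.66

n = 0.92 × (1 − 0.67) / [ 0.67 × (1 − 0.92) ]
n = 0.3036 / 0.0536 ≈ 5.6642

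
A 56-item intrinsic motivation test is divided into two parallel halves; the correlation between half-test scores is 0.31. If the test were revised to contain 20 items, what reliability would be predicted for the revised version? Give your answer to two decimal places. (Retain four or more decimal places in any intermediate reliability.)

0.24

Full-test reliability from the split-half r: r_full = 2(0.31)/(1 + 0.31) = 0.4733
Length factor from 56 to 20 items: n = 20/56 = 0.3571
r_new = n·r_full / (1 + (n − 1)·r_full) = 0.1690 / 0.6957 ≈ 0.2429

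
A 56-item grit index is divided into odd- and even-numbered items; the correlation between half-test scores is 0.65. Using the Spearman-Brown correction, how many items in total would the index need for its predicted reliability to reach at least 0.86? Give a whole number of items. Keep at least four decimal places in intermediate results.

93

Corrected full-test reliability: r_full = 2 × 0.65 / (1 + 0.65) ≈ 0.7879
Solve Spearman-Brown for n: n = 0.86(1 − 0.7879) / [0.7879(1 − 0.86)] = 1.6536
Required items = 1.6536 × 56 = 92.60, so 93 items.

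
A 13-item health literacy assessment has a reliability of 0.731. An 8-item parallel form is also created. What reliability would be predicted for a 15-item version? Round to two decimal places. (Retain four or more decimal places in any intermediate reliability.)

0.76

The 8-item form is not needed; work directly from the 13-item form with n = 15/13 = 1.1538.
r_{15} = n·r / (1 + (n − 1)·r) = 0.8434 / 1.1124 ≈ 0.7582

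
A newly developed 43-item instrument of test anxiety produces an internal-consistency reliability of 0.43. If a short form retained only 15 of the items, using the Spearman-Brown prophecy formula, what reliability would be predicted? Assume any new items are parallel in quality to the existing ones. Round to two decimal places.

n = 15/43 = 0.3488
By Spearman-Brown, r_new = n r / (1 + (n − 1) r).
r_new = 0.3488·0.43 / [1 + (0.3488 − 1)·0.43]
r_new = 0.1500 / 0.7200 ≈ 0.2083

0.21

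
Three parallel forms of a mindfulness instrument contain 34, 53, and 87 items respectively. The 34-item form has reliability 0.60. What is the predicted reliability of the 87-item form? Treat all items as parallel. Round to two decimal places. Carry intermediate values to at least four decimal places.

The 53-item form is not needed; work directly from the 34-item form with n = 87/34 = 2.5588.
r_{87} = n·r / (1 + (n − 1)·r) = 1.5353 / 1.9353 ≈ 0.7933

0.79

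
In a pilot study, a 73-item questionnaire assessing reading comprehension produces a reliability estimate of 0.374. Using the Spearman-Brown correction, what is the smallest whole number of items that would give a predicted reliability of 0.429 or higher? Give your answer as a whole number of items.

92

Rearranging the Spearman-Brown formula for n,
n = r*(1 − r) / [ r (1 − r*) ]
n = 0.429(1 − 0.374) / [0.374(1 − 0.429)]
n = 0.268554 / 0.213554 ≈ 1.2575
So the test needs 1.2575 × 73 ≈ 91.80 items; rounding up, 92.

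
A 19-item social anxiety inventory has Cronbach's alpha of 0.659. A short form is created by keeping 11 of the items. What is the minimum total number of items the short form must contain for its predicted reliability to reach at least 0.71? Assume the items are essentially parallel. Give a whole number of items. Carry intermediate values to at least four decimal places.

25

First, r for the 11-item form: n = 11/19 = 0.5789, so r_11 = 0.5789·0.659/(1 + (0.5789 − 1)·0.659) = 0.5280
Then solve for n' with r_old = 0.5280, r_target = 0.71: n' = 0.71(1 − 0.5280)/[0.5280(1 − 0.71)] = 2.1886
Total items = 2.1886 × 11 = 24.07, rounded up to 25.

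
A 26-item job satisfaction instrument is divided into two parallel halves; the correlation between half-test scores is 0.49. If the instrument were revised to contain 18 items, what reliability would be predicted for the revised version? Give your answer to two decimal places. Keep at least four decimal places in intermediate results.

0.57

Spearman-Brown correction (n = 2): r_full = 2·0.49/(1 + 0.49) = 0.6577
Then adjust to 18 items: n = 18/26 = 0.6923
r_new = n·r_full / (1 + (n − 1)·r_full) = 0.4553 / 0.7976 ≈ 0.5708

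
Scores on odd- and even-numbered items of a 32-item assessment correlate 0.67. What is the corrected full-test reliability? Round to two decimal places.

Each half is half the length of the full test, so the full test is n = 2 times a half.
r_full = 2(0.67) / (1 + 0.67)
       = 1.3400 / 1.6700 = 0.8024

0.80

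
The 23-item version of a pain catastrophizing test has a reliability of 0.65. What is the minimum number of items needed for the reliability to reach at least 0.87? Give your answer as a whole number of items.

83

Spearman-Brown solved for the length factor n:
n = r_target (1 − r_old) / [ r_old (1 − r_target) ]
n = [0.87 × 0.35] / [0.65 × 0.13]
  = 0.3045 / 0.0845 = 3.6036
So the test needs 3.6036 × 23 ≈ 82.88 items; rounding up, 83.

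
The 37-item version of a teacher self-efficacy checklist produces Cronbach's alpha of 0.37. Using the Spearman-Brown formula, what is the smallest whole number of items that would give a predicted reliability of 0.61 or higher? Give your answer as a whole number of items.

Invert Spearman-Brown to solve for n:
n = r*(1 − r) / [ r (1 − r*) ]
n = 0.61(1 − 0.37) / [0.37(1 − 0.61)]
n = 0.3843 / 0.1443 ≈ 2.6632
Items needed = n × 37 = 2.6632 × 37 ≈ 98.54 → round up to 99

99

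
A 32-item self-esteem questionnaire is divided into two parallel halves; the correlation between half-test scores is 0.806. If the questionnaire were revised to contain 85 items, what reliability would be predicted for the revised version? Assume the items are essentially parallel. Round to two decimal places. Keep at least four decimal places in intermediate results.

Full-test reliability from the split-half r: r_full = 2(0.806)/(1 + 0.806) = 0.8926
Length factor from 32 to 85 items: n = 85/32 = 2.6562
r_new = n·r_full / (1 + (n − 1)·r_full) = 2.3709 / 2.4783 ≈ 0.9567

0.96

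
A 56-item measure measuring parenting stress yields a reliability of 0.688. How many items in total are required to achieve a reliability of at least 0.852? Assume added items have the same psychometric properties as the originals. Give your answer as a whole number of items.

n = 0.852(1 − 0.688) / [0.688(1 − 0.852)]
n = 0.265824 / 0.101824 ≈ 2.6106
2.6106 × 56 = 146.19 → 147 items

147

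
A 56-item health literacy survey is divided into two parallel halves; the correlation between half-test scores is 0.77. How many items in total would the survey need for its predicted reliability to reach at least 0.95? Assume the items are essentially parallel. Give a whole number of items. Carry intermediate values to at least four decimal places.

159

r_full = 2(0.77)/(1 + 0.77) = 0.8701
n = r_tgt(1 − r_full) / [r_full(1 − r_tgt)] = 0.95 × 0.1299 / (0.8701 × 0.05) ≈ 2.8366
Required items = 2.8366 × 56 = 158.85, so 159 items.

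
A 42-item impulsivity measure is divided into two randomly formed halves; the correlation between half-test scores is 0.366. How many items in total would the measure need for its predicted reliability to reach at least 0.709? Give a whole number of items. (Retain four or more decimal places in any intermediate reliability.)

89

r_full = 2(0.366)/(1 + 0.366) = 0.5359
n = r_tgt(1 − r_full) / [r_full(1 − r_tgt)] = 0.709 × 0.4641 / (0.5359 × 0.291) ≈ 2.1100
Items = 2.1100 × 42 ≈ 88.62 → 89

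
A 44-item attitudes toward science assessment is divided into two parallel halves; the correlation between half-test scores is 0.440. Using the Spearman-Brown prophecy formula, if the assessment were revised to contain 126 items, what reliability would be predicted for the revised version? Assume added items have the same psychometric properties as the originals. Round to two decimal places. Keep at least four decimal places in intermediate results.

Spearman-Brown correction (n = 2): r_full = 2·0.440/(1 + 0.440) = 0.6111
Length factor from 44 to 126 items: n = 126/44 = 2.8636
r_new = n·r_full / (1 + (n − 1)·r_full) = 1.7499 / 2.1388 ≈ 0.8182

0.82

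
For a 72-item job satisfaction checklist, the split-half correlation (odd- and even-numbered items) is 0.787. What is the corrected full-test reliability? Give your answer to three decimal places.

0.881

The full test is twice the length of either half (n = 2).
r_full = 2r_hh / (1 + r_hh) = 2 × 0.787 / (1 + 0.787)
r_full = 1.5740 / 1.7870 ≈ 0.8808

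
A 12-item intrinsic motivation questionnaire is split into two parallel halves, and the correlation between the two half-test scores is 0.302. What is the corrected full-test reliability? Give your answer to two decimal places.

The full test is twice the length of either half (n = 2).
r_full = 2r_hh / (1 + r_hh) = 2 × 0.302 / (1 + 0.302)
r_full = 0.6040 / 1.3020 ≈ 0.4639

0.46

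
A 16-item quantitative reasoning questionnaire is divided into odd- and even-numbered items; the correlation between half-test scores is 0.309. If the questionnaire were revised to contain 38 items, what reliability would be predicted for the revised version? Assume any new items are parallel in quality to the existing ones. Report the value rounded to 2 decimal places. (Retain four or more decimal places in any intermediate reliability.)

0.68

Full-test reliability from the split-half r: r_full = 2(0.309)/(1 + 0.309) = 0.4721
Then adjust to 38 items: n = 38/16 = 2.3750
r_new = n·r_full / (1 + (n − 1)·r_full) = 1.1212 / 1.6491 ≈ 0.6799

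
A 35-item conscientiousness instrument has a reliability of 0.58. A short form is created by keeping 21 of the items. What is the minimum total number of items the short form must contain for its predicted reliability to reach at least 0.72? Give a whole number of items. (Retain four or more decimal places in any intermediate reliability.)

Short-form reliability: n = 21/35 = 0.6000; r_21 = n·r/(1+(n−1)r) ≈ 0.4531
Length factor from the short form to reach 0.72: n' = 0.72(1 − 0.4531) / [0.4531(1 − 0.72)] ≈ 3.1038
Items = 3.1038 × 21 ≈ 65.18 → 66

66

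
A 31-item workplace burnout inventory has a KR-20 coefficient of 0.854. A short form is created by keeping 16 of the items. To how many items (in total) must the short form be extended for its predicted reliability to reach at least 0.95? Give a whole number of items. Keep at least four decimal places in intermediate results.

First, r for the 16-item form: n = 16/31 = 0.5161, so r_16 = 0.5161·0.854/(1 + (0.5161 − 1)·0.854) = 0.7512
Then solve for n' with r_old = 0.7512, r_target = 0.95: n' = 0.95(1 − 0.7512)/[0.7512(1 − 0.95)] = 6.2929
Total items = 6.2929 × 16 = 100.69, rounded up to 101.

101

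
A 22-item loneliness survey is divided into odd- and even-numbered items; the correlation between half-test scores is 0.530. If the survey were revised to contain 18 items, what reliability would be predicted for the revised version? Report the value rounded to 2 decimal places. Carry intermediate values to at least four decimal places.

First correct the split-half correlation to full-test reliability: r_full = 2 × 0.530 / (1 + 0.530) ≈ 0.6928
Length factor from 22 to 18 items: n = 18/22 = 0.8182
r_new = n·r_full / (1 + (n − 1)·r_full) = 0.5668 / 0.8740 ≈ 0.6485

0.65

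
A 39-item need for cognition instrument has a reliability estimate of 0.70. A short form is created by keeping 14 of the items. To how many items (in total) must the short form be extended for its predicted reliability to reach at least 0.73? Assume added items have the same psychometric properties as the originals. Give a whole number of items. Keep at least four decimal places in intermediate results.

46

First, r for the 14-item form: n = 14/39 = 0.3590, so r_14 = 0.3590·0.70/(1 + (0.3590 − 1)·0.70) = 0.4558
Then solve for n' with r_old = 0.4558, r_target = 0.73: n' = 0.73(1 − 0.4558)/[0.4558(1 − 0.73)] = 3.2281
Total items = 3.2281 × 14 = 45.19, rounded up to 46.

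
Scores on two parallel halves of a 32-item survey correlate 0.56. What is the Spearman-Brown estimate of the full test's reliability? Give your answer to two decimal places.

0.72

Each half is half the length of the full test, so the full test is n = 2 times a half.
r_full = 2r_hh / (1 + r_hh) = 2 × 0.56 / (1 + 0.56)
       = 1.1200 / 1.5600 = 0.7179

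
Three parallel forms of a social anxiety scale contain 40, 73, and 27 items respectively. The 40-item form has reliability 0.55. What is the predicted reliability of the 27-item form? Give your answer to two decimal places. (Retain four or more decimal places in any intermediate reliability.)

0.45

The 73-item form is not needed; work directly from the 40-item form with n = 27/40 = 0.6750.
r_{27} = n·r / (1 + (n − 1)·r) = 0.3713 / 0.8213 ≈ 0.4521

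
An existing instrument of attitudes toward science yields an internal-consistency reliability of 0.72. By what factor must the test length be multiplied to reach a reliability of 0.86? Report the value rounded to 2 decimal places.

2.39

Invert Spearman-Brown to solve for n:
n = r_target (1 − r_old) / [ r_old (1 − r_target) ]
n = 0.86(1 − 0.72) / [0.72(1 − 0.86)]
n = 0.2408 / 0.1008 ≈ 2.3889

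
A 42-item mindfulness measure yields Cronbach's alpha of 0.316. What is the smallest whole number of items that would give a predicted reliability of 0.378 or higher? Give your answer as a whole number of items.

56

Spearman-Brown solved for the length factor n:
n = r*(1 − r) / [ r (1 − r*) ]
n = [0.378 × 0.684] / [0.316 × 0.622]
  = 0.258552 / 0.196552 = 1.3154
So the test needs 1.3154 × 42 ≈ 55.25 items; rounding up, 56.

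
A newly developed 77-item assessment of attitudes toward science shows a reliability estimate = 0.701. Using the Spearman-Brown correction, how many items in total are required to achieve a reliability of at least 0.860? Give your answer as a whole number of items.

Spearman-Brown solved for the length factor n:
n = r*(1 − r) / [ r (1 − r*) ]
n = 0.860(1 − 0.701) / [0.701(1 − 0.860)]
n = 0.257140 / 0.098140 ≈ 2.6201
2.6201 × 77 = 201.75 → 202 items

202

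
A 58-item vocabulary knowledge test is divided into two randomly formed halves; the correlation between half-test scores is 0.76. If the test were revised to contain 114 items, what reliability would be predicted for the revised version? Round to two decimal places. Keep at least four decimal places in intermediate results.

Full-test reliability from the split-half r: r_full = 2(0.76)/(1 + 0.76) = 0.8636
Length factor from 58 to 114 items: n = 114/58 = 1.9655
r_new = n·r_full / (1 + (n − 1)·r_full) = 1.6974 / 1.8338 ≈ 0.9256

0.93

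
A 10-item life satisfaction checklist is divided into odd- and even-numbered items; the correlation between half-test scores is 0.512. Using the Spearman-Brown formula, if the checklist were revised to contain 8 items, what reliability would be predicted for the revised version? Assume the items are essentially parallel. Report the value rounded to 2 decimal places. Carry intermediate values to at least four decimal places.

Full-test reliability from the split-half r: r_full = 2(0.512)/(1 + 0.512) = 0.6772
Length factor from 10 to 8 items: n = 8/10 = 0.8000
r_new = n·r_full / (1 + (n − 1)·r_full) = 0.5418 / 0.8646 ≈ 0.6266

0.63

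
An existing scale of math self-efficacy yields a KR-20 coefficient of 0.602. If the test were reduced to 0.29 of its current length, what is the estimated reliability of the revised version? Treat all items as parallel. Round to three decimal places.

0.305

r_new = 0.29·0.602 / [1 + (0.29 − 1)·0.602]
     = 0.1746 / 0.5726 = 0.3049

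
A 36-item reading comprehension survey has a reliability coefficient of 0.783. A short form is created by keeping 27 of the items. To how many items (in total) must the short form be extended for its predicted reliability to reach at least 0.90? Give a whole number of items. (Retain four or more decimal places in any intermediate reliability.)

90

First, r for the 27-item form: n = 27/36 = 0.7500, so r_27 = 0.7500·0.783/(1 + (0.7500 − 1)·0.783) = 0.7302
Then solve for n' with r_old = 0.7302, r_target = 0.90: n' = 0.90(1 − 0.7302)/[0.7302(1 − 0.90)] = 3.3254
Items = 3.3254 × 27 ≈ 89.79 → 90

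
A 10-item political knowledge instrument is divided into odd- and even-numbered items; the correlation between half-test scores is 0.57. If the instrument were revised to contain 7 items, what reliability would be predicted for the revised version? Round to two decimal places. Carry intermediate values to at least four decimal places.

Spearman-Brown correction (n = 2): r_full = 2·0.57/(1 + 0.57) = 0.7261
Then adjust to 7 items: n = 7/10 = 0.7000
r_new = n·r_full / (1 + (n − 1)·r_full) = 0.5083 / 0.7822 ≈ 0.6498

0.65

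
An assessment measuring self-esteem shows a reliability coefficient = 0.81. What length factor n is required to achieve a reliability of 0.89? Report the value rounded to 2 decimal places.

1.90

Invert Spearman-Brown to solve for n:
n = r_target (1 − r_old) / [ r_old (1 − r_target) ]
n = [0.89 × 0.19] / [0.81 × 0.11]
n = 0.1691 / 0.0891 ≈ 1.8979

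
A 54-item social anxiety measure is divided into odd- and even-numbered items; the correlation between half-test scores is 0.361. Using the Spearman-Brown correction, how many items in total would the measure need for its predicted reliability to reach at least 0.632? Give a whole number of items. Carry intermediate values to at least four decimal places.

83

Corrected full-test reliability: r_full = 2 × 0.361 / (1 + 0.361) ≈ 0.5305
Solve Spearman-Brown for n: n = 0.632(1 − 0.5305) / [0.5305(1 − 0.632)] = 1.5199
Items = 1.5199 × 54 ≈ 82.07 → 83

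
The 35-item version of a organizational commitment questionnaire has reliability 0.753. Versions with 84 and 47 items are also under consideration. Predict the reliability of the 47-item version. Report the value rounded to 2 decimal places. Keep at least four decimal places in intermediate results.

The 84-item form is not needed; work directly from the 35-item form with n = 47/35 = 1.3429.
r_{47} = n·r / (1 + (n − 1)·r) = 1.0112 / 1.2582 ≈ 0.8037

0.80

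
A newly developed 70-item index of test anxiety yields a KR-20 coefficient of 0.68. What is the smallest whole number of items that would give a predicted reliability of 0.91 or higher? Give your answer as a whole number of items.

n = 0.91(1 − 0.68) / [0.68(1 − 0.91)]
  = 0.2912 / 0.0612 = 4.7582
So the test needs 4.7582 × 70 ≈ 333.07 items; rounding up, 334.

334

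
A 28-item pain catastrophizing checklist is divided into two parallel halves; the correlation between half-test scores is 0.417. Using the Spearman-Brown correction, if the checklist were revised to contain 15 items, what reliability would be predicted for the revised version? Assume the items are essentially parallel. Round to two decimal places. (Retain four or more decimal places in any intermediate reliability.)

0.43

First correct the split-half correlation to full-test reliability: r_full = 2 × 0.417 / (1 + 0.417) ≈ 0.5886
Length factor from 28 to 15 items: n = 15/28 = 0.5357
r_new = n·r_full / (1 + (n − 1)·r_full) = 0.3153 / 0.7267 ≈ 0.4339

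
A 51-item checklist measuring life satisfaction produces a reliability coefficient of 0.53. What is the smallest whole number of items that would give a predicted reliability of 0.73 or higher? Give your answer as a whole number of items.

Spearman-Brown solved for the length factor n:
n = r_target (1 − r_old) / [ r_old (1 − r_target) ]
n = 0.73 × (1 − 0.53) / [ 0.53 × (1 − 0.73) ]
  = 0.3431 / 0.1431 = 2.3976
Items needed = n × 51 = 2.3976 × 51 ≈ 122.28 → round up to 123

123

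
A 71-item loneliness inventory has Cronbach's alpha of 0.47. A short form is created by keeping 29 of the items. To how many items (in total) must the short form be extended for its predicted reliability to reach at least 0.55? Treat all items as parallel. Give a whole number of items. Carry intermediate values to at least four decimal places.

98

First, r for the 29-item form: n = 29/71 = 0.4085, so r_29 = 0.4085·0.47/(1 + (0.4085 − 1)·0.47) = 0.2659
Then solve for n' with r_old = 0.2659, r_target = 0.55: n' = 0.55(1 − 0.2659)/[0.2659(1 − 0.55)] = 3.3743
Items = 3.3743 × 29 ≈ 97.85 → 98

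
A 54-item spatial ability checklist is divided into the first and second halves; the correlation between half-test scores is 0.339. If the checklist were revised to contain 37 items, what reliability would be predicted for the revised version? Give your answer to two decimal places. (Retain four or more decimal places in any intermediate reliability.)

0.41

Spearman-Brown correction (n = 2): r_full = 2·0.339/(1 + 0.339) = 0.5063
Length factor from 54 to 37 items: n = 37/54 = 0.6852
r_new = n·r_full / (1 + (n − 1)·r_full) = 0.3469 / 0.8406 ≈ 0.4127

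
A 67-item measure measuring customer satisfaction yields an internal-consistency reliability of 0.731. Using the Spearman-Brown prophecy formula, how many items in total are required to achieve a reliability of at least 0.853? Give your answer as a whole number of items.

Rearranging the Spearman-Brown formula for n,
n = r*(1 − r) / [ r (1 − r*) ]
n = [0.853 × 0.269] / [0.731 × 0.147]
  = 0.229457 / 0.107457 = 2.1353
2.1353 × 67 = 143.07 → 144 items

144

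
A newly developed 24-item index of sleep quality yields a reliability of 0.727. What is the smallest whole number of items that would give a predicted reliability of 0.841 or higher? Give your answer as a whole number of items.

Rearranging the Spearman-Brown formula for n,
n = r_target (1 − r_old) / [ r_old (1 − r_target) ]
n = 0.841 × (1 − 0.727) / [ 0.727 × (1 − 0.841) ]
n = 0.229593 / 0.115593 ≈ 1.9862
1.9862 × 24 = 47.67 → 48 items

48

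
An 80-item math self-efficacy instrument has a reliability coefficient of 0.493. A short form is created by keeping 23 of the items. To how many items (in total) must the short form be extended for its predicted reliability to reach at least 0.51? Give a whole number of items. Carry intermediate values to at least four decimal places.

86

First, r for the 23-item form: n = 23/80 = 0.2875, so r_23 = 0.2875·0.493/(1 + (0.2875 − 1)·0.493) = 0.2185
Then solve for n' with r_old = 0.2185, r_target = 0.51: n' = 0.51(1 − 0.2185)/[0.2185(1 − 0.51)] = 3.7226
Items = 3.7226 × 23 ≈ 85.62 → 86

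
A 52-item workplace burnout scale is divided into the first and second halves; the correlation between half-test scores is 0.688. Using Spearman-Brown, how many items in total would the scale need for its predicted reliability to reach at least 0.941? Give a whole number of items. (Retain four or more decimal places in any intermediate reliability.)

r_full = 2(0.688)/(1 + 0.688) = 0.8152
n = r_tgt(1 − r_full) / [r_full(1 − r_tgt)] = 0.941 × 0.1848 / (0.8152 × 0.059) ≈ 3.6156
Required items = 3.6156 × 52 = 188.01, so 189 items.

189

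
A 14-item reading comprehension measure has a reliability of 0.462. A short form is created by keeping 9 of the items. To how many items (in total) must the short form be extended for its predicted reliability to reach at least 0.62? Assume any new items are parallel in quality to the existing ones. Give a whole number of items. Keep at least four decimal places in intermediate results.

First, r for the 9-item form: n = 9/14 = 0.6429, so r_9 = 0.6429·0.462/(1 + (0.6429 − 1)·0.462) = 0.3557
Then solve for n' with r_old = 0.3557, r_target = 0.62: n' = 0.62(1 − 0.3557)/[0.3557(1 − 0.62)] = 2.9554
Total items = 2.9554 × 9 = 26.60, rounded up to 27.

27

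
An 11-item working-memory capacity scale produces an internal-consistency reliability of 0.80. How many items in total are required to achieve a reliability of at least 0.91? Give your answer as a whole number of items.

28

Rearranging the Spearman-Brown formula for n,
n = r*(1 − r) / [ r (1 − r*) ]
n = 0.91 × (1 − 0.80) / [ 0.80 × (1 − 0.91) ]
n = 0.1820 / 0.0720 ≈ 2.5278
Items needed = n × 11 = 2.5278 × 11 ≈ 27.81 → round up to 28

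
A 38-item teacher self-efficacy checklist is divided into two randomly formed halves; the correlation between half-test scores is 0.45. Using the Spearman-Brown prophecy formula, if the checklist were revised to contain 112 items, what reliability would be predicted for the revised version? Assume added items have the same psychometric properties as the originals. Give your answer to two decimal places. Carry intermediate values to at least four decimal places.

First correct the split-half correlation to full-test reliability: r_full = 2 × 0.45 / (1 + 0.45) ≈ 0.6207
Length factor from 38 to 112 items: n = 112/38 = 2.9474
r_new = n·r_full / (1 + (n − 1)·r_full) = 1.8295 / 2.2088 ≈ 0.8283

0.83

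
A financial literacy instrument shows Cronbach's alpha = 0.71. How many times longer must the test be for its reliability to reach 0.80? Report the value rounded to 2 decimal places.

1.63

n = [0.80 × 0.29] / [0.71 × 0.20]
  = 0.2320 / 0.1420 = 1.6338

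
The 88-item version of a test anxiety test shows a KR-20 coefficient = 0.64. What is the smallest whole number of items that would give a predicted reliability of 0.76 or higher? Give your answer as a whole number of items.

157

Invert Spearman-Brown to solve for n:
n = r_target (1 − r_old) / [ r_old (1 − r_target) ]
n = 0.76(1 − 0.64) / [0.64(1 − 0.76)]
n = 0.2736 / 0.1536 ≈ 1.7813
1.7813 × 88 = 156.75 → 157 items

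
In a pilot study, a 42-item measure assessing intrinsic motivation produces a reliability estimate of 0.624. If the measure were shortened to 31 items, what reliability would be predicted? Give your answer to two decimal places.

0.55

Length ratio n = 31/42 = 0.7381
r_new = 0.7381·0.624 / [1 + (0.7381 − 1)·0.624]
     = 0.4606 / 0.8366 = 0.5506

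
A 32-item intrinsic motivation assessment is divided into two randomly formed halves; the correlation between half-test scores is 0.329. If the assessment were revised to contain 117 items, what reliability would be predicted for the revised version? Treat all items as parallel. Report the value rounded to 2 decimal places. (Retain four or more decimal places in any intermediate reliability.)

0.78

First correct the split-half correlation to full-test reliability: r_full = 2 × 0.329 / (1 + 0.329) ≈ 0.4951
Then adjust to 117 items: n = 117/32 = 3.6562
r_new = n·r_full / (1 + (n − 1)·r_full) = 1.8102 / 2.3151 ≈ 0.7819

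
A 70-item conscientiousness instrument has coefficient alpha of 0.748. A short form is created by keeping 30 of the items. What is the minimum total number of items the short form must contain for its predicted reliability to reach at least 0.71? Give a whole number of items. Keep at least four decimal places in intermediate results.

58

Short-form reliability: n = 30/70 = 0.4286; r_30 = n·r/(1+(n−1)r) ≈ 0.5599
Length factor from the short form to reach 0.71: n' = 0.71(1 − 0.5599) / [0.5599(1 − 0.71)] ≈ 1.9244
Items = 1.9244 × 30 ≈ 57.73 → 58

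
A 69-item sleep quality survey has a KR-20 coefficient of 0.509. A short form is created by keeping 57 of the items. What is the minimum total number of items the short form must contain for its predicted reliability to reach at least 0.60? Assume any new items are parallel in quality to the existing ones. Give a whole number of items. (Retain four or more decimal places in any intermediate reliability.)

Short-form reliability: n = 57/69 = 0.8261; r_57 = n·r/(1+(n−1)r) ≈ 0.4613
Length factor from the short form to reach 0.60: n' = 0.60(1 − 0.4613) / [0.4613(1 − 0.60)] ≈ 1.7517
Items = 1.7517 × 57 ≈ 99.85 → 100

100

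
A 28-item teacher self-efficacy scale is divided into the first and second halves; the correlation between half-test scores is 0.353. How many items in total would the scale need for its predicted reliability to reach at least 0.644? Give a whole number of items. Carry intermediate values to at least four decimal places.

47

Corrected full-test reliability: r_full = 2 × 0.353 / (1 + 0.353) ≈ 0.5218
n = r_tgt(1 − r_full) / [r_full(1 − r_tgt)] = 0.644 × 0.4782 / (0.5218 × 0.356) ≈ 1.6578
Required items = 1.6578 × 28 = 46.42, so 47 items.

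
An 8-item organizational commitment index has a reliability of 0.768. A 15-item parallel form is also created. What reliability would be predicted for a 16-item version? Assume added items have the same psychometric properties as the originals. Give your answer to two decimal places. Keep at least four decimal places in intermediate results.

The 15-item form is not needed; work directly from the 8-item form with n = 16/8 = 2.0000.
r_{16} = n·r / (1 + (n − 1)·r) = 1.5360 / 1.7680 ≈ 0.8688

0.87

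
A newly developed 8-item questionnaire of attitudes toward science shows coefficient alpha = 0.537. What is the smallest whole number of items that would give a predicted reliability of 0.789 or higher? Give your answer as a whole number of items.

26

n = 0.789 × (1 − 0.537) / [ 0.537 × (1 − 0.789) ]
  = 0.365307 / 0.113307 = 3.2240
Items needed = n × 8 = 3.2240 × 8 ≈ 25.79 → round up to 26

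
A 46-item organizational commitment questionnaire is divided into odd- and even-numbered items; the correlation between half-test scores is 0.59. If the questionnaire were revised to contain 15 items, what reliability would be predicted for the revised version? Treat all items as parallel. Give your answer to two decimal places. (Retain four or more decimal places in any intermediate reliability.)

First correct the split-half correlation to full-test reliability: r_full = 2 × 0.59 / (1 + 0.59) ≈ 0.7421
Then adjust to 15 items: n = 15/46 = 0.3261
r_new = n·r_full / (1 + (n − 1)·r_full) = 0.2420 / 0.4999 ≈ 0.4841

0.48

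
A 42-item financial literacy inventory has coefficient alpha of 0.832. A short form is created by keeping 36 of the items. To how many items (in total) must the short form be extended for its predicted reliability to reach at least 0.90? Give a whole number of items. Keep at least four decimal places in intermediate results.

77

First, r for the 36-item form: n = 36/42 = 0.8571, so r_36 = 0.8571·0.832/(1 + (0.8571 − 1)·0.832) = 0.8093
Length factor from the short form to reach 0.90: n' = 0.90(1 − 0.8093) / [0.8093(1 − 0.90)] ≈ 2.1207
Items = 2.1207 × 36 ≈ 76.35 → 77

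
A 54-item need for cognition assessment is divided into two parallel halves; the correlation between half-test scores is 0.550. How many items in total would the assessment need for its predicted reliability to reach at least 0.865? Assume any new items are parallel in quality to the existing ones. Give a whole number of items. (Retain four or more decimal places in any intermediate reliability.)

142

r_full = 2(0.550)/(1 + 0.550) = 0.7097
Solve Spearman-Brown for n: n = 0.865(1 − 0.7097) / [0.7097(1 − 0.865)] = 2.6209
Required items = 2.6209 × 54 = 141.53, so 142 items.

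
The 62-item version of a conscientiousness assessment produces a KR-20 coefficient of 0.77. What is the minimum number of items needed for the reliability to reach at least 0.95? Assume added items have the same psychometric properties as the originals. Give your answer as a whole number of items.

352

Rearranging the Spearman-Brown formula for n,
n = r*(1 − r) / [ r (1 − r*) ]
n = 0.95 × (1 − 0.77) / [ 0.77 × (1 − 0.95) ]
  = 0.2185 / 0.0385 = 5.6753
5.6753 × 62 = 351.87 → 352 items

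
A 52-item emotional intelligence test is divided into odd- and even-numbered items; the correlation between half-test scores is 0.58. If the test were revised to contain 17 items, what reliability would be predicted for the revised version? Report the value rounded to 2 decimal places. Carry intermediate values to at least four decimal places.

0.47

First correct the split-half correlation to full-test reliability: r_full = 2 × 0.58 / (1 + 0.58) ≈ 0.7342
Then adjust to 17 items: n = 17/52 = 0.3269
r_new = n·r_full / (1 + (n − 1)·r_full) = 0.2400 / 0.5058 ≈ 0.4745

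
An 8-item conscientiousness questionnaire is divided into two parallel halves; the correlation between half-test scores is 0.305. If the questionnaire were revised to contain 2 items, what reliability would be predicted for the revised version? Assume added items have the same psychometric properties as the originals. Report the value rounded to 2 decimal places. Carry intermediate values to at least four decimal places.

0.18

First correct the split-half correlation to full-test reliability: r_full = 2 × 0.305 / (1 + 0.305) ≈ 0.4674
Then adjust to 2 items: n = 2/8 = 0.2500
r_new = n·r_full / (1 + (n − 1)·r_full) = 0.1168 / 0.6495 ≈ 0.1798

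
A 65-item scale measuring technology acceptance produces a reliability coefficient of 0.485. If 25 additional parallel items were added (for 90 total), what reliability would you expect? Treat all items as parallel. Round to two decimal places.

n = 90/65 = 1.3846
r_new = (1.3846 × 0.485) / (1 + (1.3846 − 1) × 0.485)
     = 0.6715 / 1.1865 = 0.5660

0.57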